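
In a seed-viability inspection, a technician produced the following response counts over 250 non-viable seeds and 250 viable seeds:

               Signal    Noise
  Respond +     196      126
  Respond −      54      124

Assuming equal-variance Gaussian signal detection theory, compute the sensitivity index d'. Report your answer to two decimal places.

d' = 0.78

H = 196/250 = 0.7840
FA = 126/250 = 0.5040
Φ⁻¹(H) = 0.7858
Φ⁻¹(FA) = 0.0100
d' = z(H) − z(FA) = 0.7858 − 0.0100 = 0.7758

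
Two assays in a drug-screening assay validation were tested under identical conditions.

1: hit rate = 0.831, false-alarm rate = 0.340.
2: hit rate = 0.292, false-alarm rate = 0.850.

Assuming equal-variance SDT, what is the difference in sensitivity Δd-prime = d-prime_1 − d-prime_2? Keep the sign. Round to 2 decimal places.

Δd-prime = 2.95

1: z(0.831) = 0.958, z(0.340) = -0.412, d' = 1.370
2: z(0.292) = -0.548, z(0.850) = 1.036, d' = -1.584
Δd' = d'_1 − d'_2 = 1.370 − (-1.584) = 2.954
1 has the higher sensitivity.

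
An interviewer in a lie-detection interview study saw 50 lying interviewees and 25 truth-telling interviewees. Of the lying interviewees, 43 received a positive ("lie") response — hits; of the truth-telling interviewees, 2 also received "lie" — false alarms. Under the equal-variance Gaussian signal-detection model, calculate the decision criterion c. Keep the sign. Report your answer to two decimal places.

H = 43/50 = 0.8600
FA = 2/25 = 0.0800
z(H) = 1.0803
z(FA) = -1.4051
c = −½·[z(H) + z(FA)] = −0.5 × (1.0803 + (-1.4051)) = 0.1624

c = 0.16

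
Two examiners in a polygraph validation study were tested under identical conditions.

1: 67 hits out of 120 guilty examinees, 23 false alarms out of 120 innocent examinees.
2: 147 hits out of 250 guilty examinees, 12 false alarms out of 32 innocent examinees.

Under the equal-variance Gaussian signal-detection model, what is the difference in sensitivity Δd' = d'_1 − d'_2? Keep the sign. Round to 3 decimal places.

Δd' = 0.477

1: z(0.5583) = 0.1467, z(0.1917) = -0.8716, d' = 1.0183
2: z(0.5880) = 0.2224, z(0.3750) = -0.3186, d' = 0.5410
Δd' = d'_1 − d'_2 = 1.0183 − 0.5410 = 0.4773
1 has the higher sensitivity.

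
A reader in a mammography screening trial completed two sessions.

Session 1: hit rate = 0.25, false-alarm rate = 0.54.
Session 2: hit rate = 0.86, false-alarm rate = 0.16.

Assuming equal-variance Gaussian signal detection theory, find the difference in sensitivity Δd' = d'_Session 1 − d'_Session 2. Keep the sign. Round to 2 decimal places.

Δd' = -2.85

Session 1: z(0.25) = -0.674, z(0.54) = 0.100, d' = -0.774
Session 2: z(0.86) = 1.080, z(0.16) = -0.994, d' = 2.074
Δd' = d'_Session 1 − d'_Session 2 = -0.774 − 2.074 = -2.848
Session 2 has the higher sensitivity.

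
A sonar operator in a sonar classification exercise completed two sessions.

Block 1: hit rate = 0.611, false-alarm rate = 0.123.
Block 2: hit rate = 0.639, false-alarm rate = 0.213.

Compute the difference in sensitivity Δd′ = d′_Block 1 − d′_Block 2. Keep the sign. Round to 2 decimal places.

Block 1: z(0.611) = 0.282, z(0.123) = -1.160, d' = 1.442
Block 2: z(0.639) = 0.356, z(0.213) = -0.796, d' = 1.152
Δd' = d'_Block 1 − d'_Block 2 = 1.442 − 1.152 = 0.290
Block 1 has the higher sensitivity.

Δd′ = 0.29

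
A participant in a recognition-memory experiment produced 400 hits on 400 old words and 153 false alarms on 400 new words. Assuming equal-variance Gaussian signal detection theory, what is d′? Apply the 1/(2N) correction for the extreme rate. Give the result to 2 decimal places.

d′ = 3.32

The hit rate is 400/400 = 1, so apply the 1/(2N) correction: H → 1 − 1/(2·400) = 0.99875.
z(H) = z(0.99875) = 3.023
z(FA) = z(0.38250) = -0.299
d' = 3.023 − (-0.299) = 3.322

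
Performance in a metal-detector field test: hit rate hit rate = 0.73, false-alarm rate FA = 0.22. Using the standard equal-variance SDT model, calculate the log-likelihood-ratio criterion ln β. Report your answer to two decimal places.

ln β = 0.11

Φ⁻¹(0.73) = 0.613, Φ⁻¹(0.22) = -0.772
ln β = −½·[z(H)² − z(FA)²] = −0.5 × (0.376 − 0.596) = 0.110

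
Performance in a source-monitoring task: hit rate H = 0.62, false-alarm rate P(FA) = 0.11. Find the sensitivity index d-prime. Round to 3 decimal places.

z(0.62) = 0.3055, z(0.11) = -1.2265
d' = z(H) − z(FA) = 0.3055 − (-1.2265) = 1.5320

d-prime = 1.532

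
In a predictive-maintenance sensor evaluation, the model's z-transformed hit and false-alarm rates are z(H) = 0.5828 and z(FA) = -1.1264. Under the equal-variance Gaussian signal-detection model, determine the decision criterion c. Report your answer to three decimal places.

c = −½·[z(H) + z(FA)] = −½·(0.5828 + (-1.1264)) = 0.2718
c > 0: the model has a conservative response bias.

c = 0.272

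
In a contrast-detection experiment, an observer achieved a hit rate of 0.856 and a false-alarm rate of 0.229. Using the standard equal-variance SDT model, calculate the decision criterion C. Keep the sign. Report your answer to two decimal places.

C = -0.16

Φ⁻¹(H) = 1.063
Φ⁻¹(FA) = -0.742
c = −½·[z(H) + z(FA)] = −0.5 × (1.063 + (-0.742)) = -0.1605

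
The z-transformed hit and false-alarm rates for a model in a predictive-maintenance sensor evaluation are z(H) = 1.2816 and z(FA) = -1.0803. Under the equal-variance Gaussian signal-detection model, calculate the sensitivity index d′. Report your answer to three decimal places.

d′ = 2.362

d' = z(H) − z(FA) = 1.2816 − (-1.0803) = 2.3619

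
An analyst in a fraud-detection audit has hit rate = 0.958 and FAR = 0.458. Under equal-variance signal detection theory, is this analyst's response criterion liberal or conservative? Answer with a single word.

liberal

z(H) = 1.728, z(FA) = -0.105
c = −½·(z(H) + z(FA)) = -0.8115
c < 0 → liberal criterion (biased toward responding “yes”).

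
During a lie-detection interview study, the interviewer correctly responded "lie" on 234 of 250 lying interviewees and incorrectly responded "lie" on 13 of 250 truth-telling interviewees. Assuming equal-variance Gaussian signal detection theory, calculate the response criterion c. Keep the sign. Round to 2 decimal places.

c = 0.05

H = 234/250 = 0.9360
FA = 13/250 = 0.0520
z(H) = 1.522
z(FA) = -1.626
c = −½·[z(H) + z(FA)] = −0.5 × (1.522 + (-1.626)) = 0.052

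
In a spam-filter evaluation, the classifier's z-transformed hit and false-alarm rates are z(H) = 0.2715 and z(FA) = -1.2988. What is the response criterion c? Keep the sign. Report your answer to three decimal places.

c = −½·[z(H) + z(FA)] = −½·(0.2715 + (-1.2988)) = 0.51365

c = 0.514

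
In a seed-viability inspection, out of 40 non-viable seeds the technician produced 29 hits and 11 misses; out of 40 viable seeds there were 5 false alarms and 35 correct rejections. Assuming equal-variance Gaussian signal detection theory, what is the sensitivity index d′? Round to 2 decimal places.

d′ = 1.75

H = 29/40 = 0.7250
FA = 5/40 = 0.1250
z(H) = z(0.7250) = 0.598
z(FA) = z(0.1250) = -1.150
d' = z(H) − z(FA) = 0.598 − (-1.150) = 1.748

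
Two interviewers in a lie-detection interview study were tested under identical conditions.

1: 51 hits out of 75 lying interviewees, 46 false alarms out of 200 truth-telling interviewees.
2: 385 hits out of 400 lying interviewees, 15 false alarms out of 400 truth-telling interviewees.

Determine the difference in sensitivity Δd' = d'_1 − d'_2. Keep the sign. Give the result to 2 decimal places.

1: z(0.6800) = 0.468, z(0.2300) = -0.739, d' = 1.207
2: z(0.9625) = 1.780, z(0.0375) = -1.780, d' = 3.560
Δd' = d'_1 − d'_2 = 1.207 − 3.560 = -2.353
2 has the higher sensitivity.

Δd' = -2.35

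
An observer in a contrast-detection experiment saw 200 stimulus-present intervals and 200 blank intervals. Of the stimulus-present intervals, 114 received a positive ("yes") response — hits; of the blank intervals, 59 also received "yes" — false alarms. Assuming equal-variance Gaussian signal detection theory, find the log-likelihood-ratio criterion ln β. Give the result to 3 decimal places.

H = 114/200 = 0.5700
FA = 59/200 = 0.2950
z(H) = z(0.5700) = 0.1764
z(FA) = z(0.2950) = -0.5388
ln β = −½·[z(H)² − z(FA)²] = −0.5 × (0.0311 − 0.2903) = 0.1296

ln β = 0.130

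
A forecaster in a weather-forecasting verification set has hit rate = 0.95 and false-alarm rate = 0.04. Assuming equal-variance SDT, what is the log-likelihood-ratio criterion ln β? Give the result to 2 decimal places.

z(0.95) = 1.645, z(0.04) = -1.751
ln β = −½·[z(H)² − z(FA)²] = −0.5 × (2.706 − 3.066) = 0.180

ln β = 0.18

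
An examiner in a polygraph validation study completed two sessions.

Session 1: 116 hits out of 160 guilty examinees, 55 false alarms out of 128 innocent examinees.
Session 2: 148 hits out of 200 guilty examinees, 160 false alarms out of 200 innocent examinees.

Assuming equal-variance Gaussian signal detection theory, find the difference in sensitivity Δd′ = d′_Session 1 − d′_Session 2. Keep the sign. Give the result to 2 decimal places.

Δd′ = 0.97

Session 1: z(0.7250) = 0.598, z(0.4297) = -0.177, d' = 0.775
Session 2: z(0.7400) = 0.643, z(0.8000) = 0.842, d' = -0.199
Δd' = d'_Session 1 − d'_Session 2 = 0.775 − (-0.199) = 0.974
Session 1 has the higher sensitivity.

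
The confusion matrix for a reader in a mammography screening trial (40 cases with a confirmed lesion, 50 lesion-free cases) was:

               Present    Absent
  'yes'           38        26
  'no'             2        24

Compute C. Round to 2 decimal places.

C = -0.85

H = 38/40 = 0.9500
FA = 26/50 = 0.5200
Φ⁻¹(H) = Φ⁻¹(0.9500) = 1.645
Φ⁻¹(FA) = Φ⁻¹(0.5200) = 0.050
c = −½·[z(H) + z(FA)] = −0.5 × (1.645 + 0.050) = -0.8475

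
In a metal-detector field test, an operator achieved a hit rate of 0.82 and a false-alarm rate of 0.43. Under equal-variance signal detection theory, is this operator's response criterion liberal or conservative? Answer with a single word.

z(H) = 0.915, z(FA) = -0.176
c = −½·(z(H) + z(FA)) = -0.3695
c < 0 → liberal criterion (biased toward responding “yes”).

liberal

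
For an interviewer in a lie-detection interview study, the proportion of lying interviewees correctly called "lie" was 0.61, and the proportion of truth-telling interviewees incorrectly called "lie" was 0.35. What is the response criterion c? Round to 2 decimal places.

z(H) = 0.279
z(FA) = -0.385
c = −½·[z(H) + z(FA)] = −0.5 × (0.279 + (-0.385)) = 0.053
c > 0: the interviewer has a conservative response bias.

c = 0.05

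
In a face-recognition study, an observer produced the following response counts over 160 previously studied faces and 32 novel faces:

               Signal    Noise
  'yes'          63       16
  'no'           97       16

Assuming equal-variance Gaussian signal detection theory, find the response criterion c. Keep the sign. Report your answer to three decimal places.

H = 63/160 = 0.3937
FA = 16/32 = 0.5000
z(H) = z(0.3937) = -0.2697
z(FA) = z(0.5000) = 0.0000
c = −½·[z(H) + z(FA)] = −0.5 × (-0.2697 + 0.0000) = 0.13485
c > 0: the observer has a conservative response bias.

c = 0.135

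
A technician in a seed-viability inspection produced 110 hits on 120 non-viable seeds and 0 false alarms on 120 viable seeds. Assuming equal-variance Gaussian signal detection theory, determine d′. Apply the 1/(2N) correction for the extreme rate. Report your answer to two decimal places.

d′ = 4.02

The false-alarm rate is 0/120 = 0, so apply the 1/(2N) correction: FA → 1/(2·120) = 0.00417.
z(H) = z(0.91667) = 1.383
z(FA) = z(0.00417) = -2.638
d' = 1.383 − (-2.638) = 4.021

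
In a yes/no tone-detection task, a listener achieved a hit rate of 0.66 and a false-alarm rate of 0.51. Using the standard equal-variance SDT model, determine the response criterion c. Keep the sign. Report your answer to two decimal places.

c = -0.22

Φ⁻¹(H) = Φ⁻¹(0.66) = 0.4125
Φ⁻¹(FA) = Φ⁻¹(0.51) = 0.0251
c = −½·[z(H) + z(FA)] = −0.5 × (0.4125 + 0.0251) = -0.2188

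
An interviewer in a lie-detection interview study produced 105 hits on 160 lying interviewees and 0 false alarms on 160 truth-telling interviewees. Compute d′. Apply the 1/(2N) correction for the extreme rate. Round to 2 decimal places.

The false-alarm rate is 0/160 = 0, so apply the 1/(2N) correction: FA → 1/(2·160) = 0.00313.
z(H) = z(0.65625) = 0.402
z(FA) = z(0.00313) = -2.734
d' = 0.402 − (-2.734) = 3.136

d′ = 3.14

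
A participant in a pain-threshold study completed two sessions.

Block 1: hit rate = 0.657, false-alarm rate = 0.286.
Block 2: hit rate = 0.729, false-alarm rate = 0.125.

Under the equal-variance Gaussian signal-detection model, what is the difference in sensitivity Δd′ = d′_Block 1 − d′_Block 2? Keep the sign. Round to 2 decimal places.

Δd′ = -0.79

Block 1: z(0.657) = 0.404, z(0.286) = -0.565, d' = 0.969
Block 2: z(0.729) = 0.610, z(0.125) = -1.150, d' = 1.760
Δd' = d'_Block 1 − d'_Block 2 = 0.969 − 1.760 = -0.791
Block 2 has the higher sensitivity.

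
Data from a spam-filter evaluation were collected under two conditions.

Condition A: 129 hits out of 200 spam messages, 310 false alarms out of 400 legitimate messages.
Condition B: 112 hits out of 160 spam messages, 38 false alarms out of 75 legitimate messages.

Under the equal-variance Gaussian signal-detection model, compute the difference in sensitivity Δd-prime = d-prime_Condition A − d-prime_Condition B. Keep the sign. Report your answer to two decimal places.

Δd-prime = -0.89

Condition A: z(0.6450) = 0.372, z(0.7750) = 0.755, d' = -0.383
Condition B: z(0.7000) = 0.524, z(0.5067) = 0.017, d' = 0.507
Δd' = d'_Condition A − d'_Condition B = -0.383 − 0.507 = -0.890
Condition B has the higher sensitivity.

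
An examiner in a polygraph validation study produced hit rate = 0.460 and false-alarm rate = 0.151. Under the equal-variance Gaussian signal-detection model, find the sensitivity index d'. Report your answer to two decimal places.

d' = 0.93

z(0.460) = -0.100, z(0.151) = -1.032
d' = z(H) − z(FA) = -0.100 − (-1.032) = 0.932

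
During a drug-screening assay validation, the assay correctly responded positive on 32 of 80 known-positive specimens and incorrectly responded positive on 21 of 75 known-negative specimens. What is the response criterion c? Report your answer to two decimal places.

H = 32/80 = 0.4000
FA = 21/75 = 0.2800
Φ⁻¹(H) = -0.2533
Φ⁻¹(FA) = -0.5828
c = −½·[z(H) + z(FA)] = −0.5 × (-0.2533 + (-0.5828)) = 0.41805
c > 0: the assay has a conservative response bias.

c = 0.42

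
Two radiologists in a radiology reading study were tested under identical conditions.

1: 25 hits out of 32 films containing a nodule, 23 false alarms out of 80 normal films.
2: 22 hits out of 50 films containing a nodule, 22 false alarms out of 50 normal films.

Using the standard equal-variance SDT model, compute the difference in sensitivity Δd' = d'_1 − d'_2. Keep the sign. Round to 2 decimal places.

Δd' = 1.34

1: z(0.7812) = 0.776, z(0.2875) = -0.561, d' = 1.337
2: z(0.4400) = -0.151, z(0.4400) = -0.151, d' = 0.000
Δd' = d'_1 − d'_2 = 1.337 − 0.000 = 1.337
1 has the higher sensitivity.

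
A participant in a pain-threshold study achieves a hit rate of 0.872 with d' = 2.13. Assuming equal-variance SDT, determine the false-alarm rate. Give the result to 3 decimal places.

false-alarm rate = 0.160

z(hit rate) = z(0.872) = 1.1359
z(FA) = z(H) − d' = 1.1359 − 2.13 = -0.9941
false-alarm rate = Φ(-0.9941) = 0.1601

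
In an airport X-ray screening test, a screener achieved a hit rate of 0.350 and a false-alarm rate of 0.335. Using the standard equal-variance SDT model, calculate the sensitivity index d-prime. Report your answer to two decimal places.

d-prime = 0.04

Φ⁻¹(0.350) = -0.385, Φ⁻¹(0.335) = -0.426
d' = z(H) − z(FA) = -0.385 − (-0.426) = 0.041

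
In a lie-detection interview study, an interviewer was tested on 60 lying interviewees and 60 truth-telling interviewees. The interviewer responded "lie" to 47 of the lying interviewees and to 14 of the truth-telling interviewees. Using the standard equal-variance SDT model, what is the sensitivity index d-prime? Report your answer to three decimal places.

H = 47/60 = 0.7833
FA = 14/60 = 0.2333
z(H) = z(0.7833) = 0.7834
z(FA) = z(0.2333) = -0.7280
d' = z(H) − z(FA) = 0.7834 − (-0.7280) = 1.5114

d-prime = 1.511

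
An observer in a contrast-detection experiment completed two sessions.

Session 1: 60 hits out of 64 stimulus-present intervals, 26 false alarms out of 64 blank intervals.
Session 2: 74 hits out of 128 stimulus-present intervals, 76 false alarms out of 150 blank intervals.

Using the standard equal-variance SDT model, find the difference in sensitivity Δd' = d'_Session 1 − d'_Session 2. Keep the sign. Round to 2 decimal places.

Session 1: z(0.9375) = 1.534, z(0.4062) = -0.237, d' = 1.771
Session 2: z(0.5781) = 0.197, z(0.5067) = 0.017, d' = 0.180
Δd' = d'_Session 1 − d'_Session 2 = 1.771 − 0.180 = 1.591
Session 1 has the higher sensitivity.

Δd' = 1.59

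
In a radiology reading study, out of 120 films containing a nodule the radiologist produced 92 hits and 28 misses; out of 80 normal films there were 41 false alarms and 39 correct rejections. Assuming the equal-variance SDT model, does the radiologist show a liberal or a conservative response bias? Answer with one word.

liberal

z(H) = 0.728, z(FA) = 0.031
c = −½·(z(H) + z(FA)) = -0.3795
c < 0 → liberal criterion (biased toward responding “yes”).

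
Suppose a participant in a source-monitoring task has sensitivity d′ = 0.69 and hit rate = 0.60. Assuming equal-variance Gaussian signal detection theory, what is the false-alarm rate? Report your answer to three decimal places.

z(hit rate) = z(0.60) = 0.2533
z(FA) = z(H) − d' = 0.2533 − 0.69 = -0.4367
false-alarm rate = Φ(-0.4367) = 0.3312

false-alarm rate = 0.331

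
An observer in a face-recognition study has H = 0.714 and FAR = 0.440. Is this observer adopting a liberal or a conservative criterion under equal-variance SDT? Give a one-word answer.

z(H) = 0.565, z(FA) = -0.151
c = −½·(z(H) + z(FA)) = -0.207
c < 0 → liberal criterion (biased toward responding “yes”).

liberal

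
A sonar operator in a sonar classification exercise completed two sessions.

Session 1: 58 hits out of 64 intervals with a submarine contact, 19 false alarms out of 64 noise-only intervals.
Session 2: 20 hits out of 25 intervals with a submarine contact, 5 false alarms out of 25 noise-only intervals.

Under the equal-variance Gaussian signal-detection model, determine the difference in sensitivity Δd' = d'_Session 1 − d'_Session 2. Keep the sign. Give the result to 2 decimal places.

Δd' = 0.17

Session 1: z(0.9062) = 1.318, z(0.2969) = -0.533, d' = 1.851
Session 2: z(0.8000) = 0.842, z(0.2000) = -0.842, d' = 1.684
Δd' = d'_Session 1 − d'_Session 2 = 1.851 − 1.684 = 0.167
Session 1 has the higher sensitivity.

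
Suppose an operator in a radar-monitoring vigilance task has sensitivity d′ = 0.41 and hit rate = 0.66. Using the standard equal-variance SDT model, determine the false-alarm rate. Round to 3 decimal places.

z(hit rate) = z(0.66) = 0.4125
z(FA) = z(H) − d' = 0.4125 − 0.41 = 0.0025
false-alarm rate = Φ(0.0025) = 0.5010

false-alarm rate = 0.501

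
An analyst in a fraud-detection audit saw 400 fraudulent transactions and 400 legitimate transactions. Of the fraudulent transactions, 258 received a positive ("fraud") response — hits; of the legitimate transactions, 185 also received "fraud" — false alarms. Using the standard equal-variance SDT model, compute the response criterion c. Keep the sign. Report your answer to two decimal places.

c = -0.14

H = 258/400 = 0.6450
FA = 185/400 = 0.4625
Φ⁻¹(0.6450) = 0.3719, Φ⁻¹(0.4625) = -0.0941
c = −½·[z(H) + z(FA)] = −0.5 × (0.3719 + (-0.0941)) = -0.1389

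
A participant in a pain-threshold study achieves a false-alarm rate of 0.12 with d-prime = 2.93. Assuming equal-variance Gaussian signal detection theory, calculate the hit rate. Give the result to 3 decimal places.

hit rate = 0.960

z(false-alarm rate) = z(0.12) = -1.1750
z(H) = z(FA) + d' = -1.1750 + 2.93 = 1.7550
hit rate = Φ(1.7550) = 0.9604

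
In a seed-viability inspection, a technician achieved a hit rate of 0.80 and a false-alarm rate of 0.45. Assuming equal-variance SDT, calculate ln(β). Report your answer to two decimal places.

z(H) = z(0.80) = 0.842
z(FA) = z(0.45) = -0.126
ln β = −½·[z(H)² − z(FA)²] = −0.5 × (0.709 − 0.016) = -0.3465

ln β = -0.35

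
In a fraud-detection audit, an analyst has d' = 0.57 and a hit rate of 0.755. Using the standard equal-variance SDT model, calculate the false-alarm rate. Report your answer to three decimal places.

false-alarm rate = 0.548

z(hit rate) = z(0.755) = 0.6903
z(FA) = z(H) − d' = 0.6903 − 0.57 = 0.1203
false-alarm rate = Φ(0.1203) = 0.5479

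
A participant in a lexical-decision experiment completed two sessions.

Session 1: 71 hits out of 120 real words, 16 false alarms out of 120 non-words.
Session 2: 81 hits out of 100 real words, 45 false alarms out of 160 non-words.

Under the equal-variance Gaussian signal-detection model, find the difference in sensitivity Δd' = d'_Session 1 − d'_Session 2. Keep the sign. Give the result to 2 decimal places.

Δd' = -0.11

Session 1: z(0.5917) = 0.232, z(0.1333) = -1.111, d' = 1.343
Session 2: z(0.8100) = 0.878, z(0.2812) = -0.579, d' = 1.457
Δd' = d'_Session 1 − d'_Session 2 = 1.343 − 1.457 = -0.114
Session 2 has the higher sensitivity.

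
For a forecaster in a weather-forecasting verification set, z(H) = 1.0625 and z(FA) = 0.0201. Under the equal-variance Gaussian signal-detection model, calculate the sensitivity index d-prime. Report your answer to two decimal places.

d-prime = 1.04

d' = z(H) − z(FA) = 1.0625 − 0.0201 = 1.0424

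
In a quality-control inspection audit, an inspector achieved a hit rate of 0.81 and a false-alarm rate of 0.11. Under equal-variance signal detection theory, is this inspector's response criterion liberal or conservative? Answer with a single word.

conservative

z(H) = 0.878, z(FA) = -1.227
c = −½·(z(H) + z(FA)) = 0.1745
c > 0 → conservative criterion (biased toward responding “no”).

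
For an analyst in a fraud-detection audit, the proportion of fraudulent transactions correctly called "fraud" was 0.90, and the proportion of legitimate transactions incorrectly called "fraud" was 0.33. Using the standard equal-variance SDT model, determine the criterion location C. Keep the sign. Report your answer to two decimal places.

z(0.90) = 1.282, z(0.33) = -0.440
c = −½·[z(H) + z(FA)] = −0.5 × (1.282 + (-0.440)) = -0.421
c < 0: the analyst has a liberal response bias.

C = -0.42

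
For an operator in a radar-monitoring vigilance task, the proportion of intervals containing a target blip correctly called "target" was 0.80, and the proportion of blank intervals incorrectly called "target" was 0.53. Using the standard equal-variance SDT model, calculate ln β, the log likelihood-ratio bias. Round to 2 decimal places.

ln β = -0.35

z(0.80) = 0.842, z(0.53) = 0.075
ln β = −½·[z(H)² − z(FA)²] = −0.5 × (0.709 − 0.006) = -0.3515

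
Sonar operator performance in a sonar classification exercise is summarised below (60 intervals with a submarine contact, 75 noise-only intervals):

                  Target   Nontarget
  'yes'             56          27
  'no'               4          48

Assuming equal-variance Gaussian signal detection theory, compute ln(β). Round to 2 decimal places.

ln β = -1.06

H = 56/60 = 0.9333
FA = 27/75 = 0.3600
Φ⁻¹(H) = Φ⁻¹(0.9333) = 1.501
Φ⁻¹(FA) = Φ⁻¹(0.3600) = -0.358
ln β = −½·[z(H)² − z(FA)²] = −0.5 × (2.253 − 0.128) = -1.0625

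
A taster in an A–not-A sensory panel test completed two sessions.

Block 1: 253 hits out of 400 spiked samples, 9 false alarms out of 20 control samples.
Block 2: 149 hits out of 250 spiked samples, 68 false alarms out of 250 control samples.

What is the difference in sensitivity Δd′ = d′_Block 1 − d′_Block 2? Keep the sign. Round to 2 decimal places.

Δd′ = -0.39

Block 1: z(0.6325) = 0.338, z(0.4500) = -0.126, d' = 0.464
Block 2: z(0.5960) = 0.243, z(0.2720) = -0.607, d' = 0.850
Δd' = d'_Block 1 − d'_Block 2 = 0.464 − 0.850 = -0.386
Block 2 has the higher sensitivity.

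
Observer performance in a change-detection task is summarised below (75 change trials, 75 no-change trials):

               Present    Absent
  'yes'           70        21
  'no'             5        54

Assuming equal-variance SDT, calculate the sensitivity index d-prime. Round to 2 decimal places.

H = 70/75 = 0.9333
FA = 21/75 = 0.2800
Φ⁻¹(H) = 1.501
Φ⁻¹(FA) = -0.583
d' = z(H) − z(FA) = 1.501 − (-0.583) = 2.084

d-prime = 2.08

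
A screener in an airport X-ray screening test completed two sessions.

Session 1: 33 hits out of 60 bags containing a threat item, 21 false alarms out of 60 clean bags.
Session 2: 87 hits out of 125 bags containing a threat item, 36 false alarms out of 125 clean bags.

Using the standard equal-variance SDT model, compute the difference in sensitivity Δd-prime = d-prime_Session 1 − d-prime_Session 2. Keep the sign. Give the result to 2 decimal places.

Session 1: z(0.5500) = 0.126, z(0.3500) = -0.385, d' = 0.511
Session 2: z(0.6960) = 0.513, z(0.2880) = -0.559, d' = 1.072
Δd' = d'_Session 1 − d'_Session 2 = 0.511 − 1.072 = -0.561
Session 2 has the higher sensitivity.

Δd-prime = -0.56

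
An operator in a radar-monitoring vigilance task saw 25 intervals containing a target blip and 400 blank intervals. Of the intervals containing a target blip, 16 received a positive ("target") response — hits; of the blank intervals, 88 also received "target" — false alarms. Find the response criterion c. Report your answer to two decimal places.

c = 0.21

H = 16/25 = 0.6400
FA = 88/400 = 0.2200
Φ⁻¹(H) = Φ⁻¹(0.6400) = 0.3585
Φ⁻¹(FA) = Φ⁻¹(0.2200) = -0.7722
c = −½·[z(H) + z(FA)] = −0.5 × (0.3585 + (-0.7722)) = 0.20685
c > 0: the operator has a conservative response bias.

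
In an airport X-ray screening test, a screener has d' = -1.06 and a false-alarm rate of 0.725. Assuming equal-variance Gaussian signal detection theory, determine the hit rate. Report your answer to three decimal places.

z(false-alarm rate) = z(0.725) = 0.5978
z(H) = z(FA) + d' = 0.5978 + (-1.06) = -0.4622
hit rate = Φ(-0.4622) = 0.3220

hit rate = 0.322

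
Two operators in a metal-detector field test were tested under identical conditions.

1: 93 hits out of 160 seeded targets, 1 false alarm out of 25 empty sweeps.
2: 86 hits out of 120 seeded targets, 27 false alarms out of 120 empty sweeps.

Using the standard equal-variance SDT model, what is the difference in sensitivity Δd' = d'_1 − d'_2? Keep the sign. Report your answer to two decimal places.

1: z(0.5813) = 0.205, z(0.0400) = -1.751, d' = 1.956
2: z(0.7167) = 0.573, z(0.2250) = -0.755, d' = 1.328
Δd' = d'_1 − d'_2 = 1.956 − 1.328 = 0.628
1 has the higher sensitivity.

Δd' = 0.63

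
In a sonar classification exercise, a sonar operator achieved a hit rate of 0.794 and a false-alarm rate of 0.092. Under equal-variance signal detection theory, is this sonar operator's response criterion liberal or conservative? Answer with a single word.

conservative

z(H) = 0.820, z(FA) = -1.329
c = −½·(z(H) + z(FA)) = 0.2545
c > 0 → conservative criterion (biased toward responding “no”).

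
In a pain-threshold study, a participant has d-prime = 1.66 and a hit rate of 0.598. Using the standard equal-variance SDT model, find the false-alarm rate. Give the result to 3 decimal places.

z(hit rate) = z(0.598) = 0.2482
z(FA) = z(H) − d' = 0.2482 − 1.66 = -1.4118
false-alarm rate = Φ(-1.4118) = 0.0790

false-alarm rate = 0.079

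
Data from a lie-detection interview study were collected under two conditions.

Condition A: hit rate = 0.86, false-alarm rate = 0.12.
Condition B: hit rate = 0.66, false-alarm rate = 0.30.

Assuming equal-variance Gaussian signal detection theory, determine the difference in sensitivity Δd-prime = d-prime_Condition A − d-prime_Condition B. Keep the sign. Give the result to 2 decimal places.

Condition A: z(0.86) = 1.080, z(0.12) = -1.175, d' = 2.255
Condition B: z(0.66) = 0.412, z(0.30) = -0.524, d' = 0.936
Δd' = d'_Condition A − d'_Condition B = 2.255 − 0.936 = 1.319
Condition A has the higher sensitivity.

Δd-prime = 1.32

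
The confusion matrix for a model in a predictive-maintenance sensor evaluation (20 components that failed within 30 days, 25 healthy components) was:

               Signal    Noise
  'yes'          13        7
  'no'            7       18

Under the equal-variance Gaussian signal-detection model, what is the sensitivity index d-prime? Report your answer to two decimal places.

H = 13/20 = 0.6500
FA = 7/25 = 0.2800
Φ⁻¹(H) = 0.385
Φ⁻¹(FA) = -0.583
d' = z(H) − z(FA) = 0.385 − (-0.583) = 0.968

d-prime = 0.97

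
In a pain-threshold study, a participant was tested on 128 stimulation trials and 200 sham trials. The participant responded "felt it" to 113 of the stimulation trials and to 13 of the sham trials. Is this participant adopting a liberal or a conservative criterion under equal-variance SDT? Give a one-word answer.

conservative

z(H) = 1.189, z(FA) = -1.514
c = −½·(z(H) + z(FA)) = 0.1625
c > 0 → conservative criterion (biased toward responding “no”).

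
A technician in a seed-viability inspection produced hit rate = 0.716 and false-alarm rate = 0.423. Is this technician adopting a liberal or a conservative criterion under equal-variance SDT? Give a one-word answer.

z(H) = 0.571, z(FA) = -0.194
c = −½·(z(H) + z(FA)) = -0.1885
c < 0 → liberal criterion (biased toward responding “yes”).

liberal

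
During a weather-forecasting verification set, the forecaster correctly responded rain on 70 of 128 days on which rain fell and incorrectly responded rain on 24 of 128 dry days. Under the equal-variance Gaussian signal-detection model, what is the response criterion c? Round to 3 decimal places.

H = 70/128 = 0.5469
FA = 24/128 = 0.1875
Φ⁻¹(H) = Φ⁻¹(0.5469) = 0.1178
Φ⁻¹(FA) = Φ⁻¹(0.1875) = -0.8871
c = −½·[z(H) + z(FA)] = −0.5 × (0.1178 + (-0.8871)) = 0.38465

c = 0.385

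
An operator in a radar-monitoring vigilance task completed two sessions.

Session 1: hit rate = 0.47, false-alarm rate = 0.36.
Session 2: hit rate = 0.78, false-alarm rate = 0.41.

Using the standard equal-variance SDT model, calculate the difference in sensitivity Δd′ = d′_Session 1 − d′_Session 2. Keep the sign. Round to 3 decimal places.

Session 1: z(0.47) = -0.0753, z(0.36) = -0.3585, d' = 0.2832
Session 2: z(0.78) = 0.7722, z(0.41) = -0.2275, d' = 0.9997
Δd' = d'_Session 1 − d'_Session 2 = 0.2832 − 0.9997 = -0.7165
Session 2 has the higher sensitivity.

Δd′ = -0.717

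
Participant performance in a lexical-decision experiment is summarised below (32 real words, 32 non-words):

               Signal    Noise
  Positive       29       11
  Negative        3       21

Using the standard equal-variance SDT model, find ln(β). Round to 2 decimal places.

ln β = -0.79

H = 29/32 = 0.9062
FA = 11/32 = 0.3438
Φ⁻¹(H) = 1.318
Φ⁻¹(FA) = -0.402
ln β = −½·[z(H)² − z(FA)²] = −0.5 × (1.737 − 0.162) = -0.7875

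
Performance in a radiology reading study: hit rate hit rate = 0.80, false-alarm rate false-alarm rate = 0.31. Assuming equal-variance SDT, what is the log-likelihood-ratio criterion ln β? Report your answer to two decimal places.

ln β = -0.23

z(0.80) = 0.842, z(0.31) = -0.496
ln β = −½·[z(H)² − z(FA)²] = −0.5 × (0.709 − 0.246) = -0.2315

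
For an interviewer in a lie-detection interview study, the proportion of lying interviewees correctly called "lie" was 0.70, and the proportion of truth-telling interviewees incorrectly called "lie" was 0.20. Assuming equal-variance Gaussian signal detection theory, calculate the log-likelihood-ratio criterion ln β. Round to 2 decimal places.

ln β = 0.22

Φ⁻¹(H) = Φ⁻¹(0.70) = 0.524
Φ⁻¹(FA) = Φ⁻¹(0.20) = -0.842
ln β = −½·[z(H)² − z(FA)²] = −0.5 × (0.275 − 0.709) = 0.217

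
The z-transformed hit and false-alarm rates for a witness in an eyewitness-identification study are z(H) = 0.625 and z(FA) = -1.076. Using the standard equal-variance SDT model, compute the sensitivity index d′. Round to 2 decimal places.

d′ = 1.70

d' = z(H) − z(FA) = 0.625 − (-1.076) = 1.701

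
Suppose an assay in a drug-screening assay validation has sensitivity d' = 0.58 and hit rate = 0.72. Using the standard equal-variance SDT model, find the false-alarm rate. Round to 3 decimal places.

false-alarm rate = 0.501

z(hit rate) = z(0.72) = 0.5828
z(FA) = z(H) − d' = 0.5828 − 0.58 = 0.0028
false-alarm rate = Φ(0.0028) = 0.5011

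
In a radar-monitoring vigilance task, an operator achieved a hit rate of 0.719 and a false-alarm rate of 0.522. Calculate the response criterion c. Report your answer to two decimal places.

c = -0.32

z(H) = 0.5799
z(FA) = 0.0552
c = −½·[z(H) + z(FA)] = −0.5 × (0.5799 + 0.0552) = -0.31755
c < 0: the operator has a liberal response bias.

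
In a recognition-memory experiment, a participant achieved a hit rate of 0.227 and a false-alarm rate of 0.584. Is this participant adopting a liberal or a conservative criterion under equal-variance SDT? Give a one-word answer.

conservative

z(H) = -0.749, z(FA) = 0.212
c = −½·(z(H) + z(FA)) = 0.2685
c > 0 → conservative criterion (biased toward responding “no”).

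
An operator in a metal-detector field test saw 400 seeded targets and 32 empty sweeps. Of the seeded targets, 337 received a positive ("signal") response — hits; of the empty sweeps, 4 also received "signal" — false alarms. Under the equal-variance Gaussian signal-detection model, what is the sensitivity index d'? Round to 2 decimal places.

H = 337/400 = 0.8425
FA = 4/32 = 0.1250
z(H) = 1.005
z(FA) = -1.150
d' = z(H) − z(FA) = 1.005 − (-1.150) = 2.155

d' = 2.16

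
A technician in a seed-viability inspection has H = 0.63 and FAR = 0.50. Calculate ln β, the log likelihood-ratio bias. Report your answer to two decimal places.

ln β = -0.06

z(H) = 0.332
z(FA) = 0.000
ln β = −½·[z(H)² − z(FA)²] = −0.5 × (0.110 − 0.000) = -0.055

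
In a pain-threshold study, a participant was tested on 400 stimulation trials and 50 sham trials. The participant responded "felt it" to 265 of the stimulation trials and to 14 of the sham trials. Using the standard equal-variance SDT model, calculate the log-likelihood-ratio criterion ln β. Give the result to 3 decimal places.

ln β = 0.082

H = 265/400 = 0.6625
FA = 14/50 = 0.2800
z(H) = z(0.6625) = 0.4193
z(FA) = z(0.2800) = -0.5828
ln β = −½·[z(H)² − z(FA)²] = −0.5 × (0.1758 − 0.3397) = 0.08195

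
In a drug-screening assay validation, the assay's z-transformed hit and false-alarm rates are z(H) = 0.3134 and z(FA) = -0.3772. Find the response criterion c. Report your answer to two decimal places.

c = −½·[z(H) + z(FA)] = −½·(0.3134 + (-0.3772)) = 0.0319
c > 0: the assay has a conservative response bias.

c = 0.03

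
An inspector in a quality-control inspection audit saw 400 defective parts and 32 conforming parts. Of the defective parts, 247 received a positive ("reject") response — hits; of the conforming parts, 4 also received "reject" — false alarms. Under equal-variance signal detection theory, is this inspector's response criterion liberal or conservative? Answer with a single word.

conservative

z(H) = 0.299, z(FA) = -1.150
c = −½·(z(H) + z(FA)) = 0.4255
c > 0 → conservative criterion (biased toward responding “no”).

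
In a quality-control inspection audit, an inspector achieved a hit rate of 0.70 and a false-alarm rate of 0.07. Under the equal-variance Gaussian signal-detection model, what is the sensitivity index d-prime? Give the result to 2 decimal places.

d-prime = 2.00

z(0.70) = 0.5244, z(0.07) = -1.4758
d' = z(H) − z(FA) = 0.5244 − (-1.4758) = 2.0002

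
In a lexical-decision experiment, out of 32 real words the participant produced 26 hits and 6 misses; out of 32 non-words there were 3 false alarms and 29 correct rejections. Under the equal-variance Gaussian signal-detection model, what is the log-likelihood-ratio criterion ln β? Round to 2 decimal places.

ln β = 0.48

H = 26/32 = 0.8125
FA = 3/32 = 0.0938
z(0.8125) = 0.887, z(0.0938) = -1.318
ln β = −½·[z(H)² − z(FA)²] = −0.5 × (0.787 − 1.737) = 0.475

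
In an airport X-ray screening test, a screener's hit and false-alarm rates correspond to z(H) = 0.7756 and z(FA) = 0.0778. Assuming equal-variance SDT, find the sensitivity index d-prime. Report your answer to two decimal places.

d' = z(H) − z(FA) = 0.7756 − 0.0778 = 0.6978

d-prime = 0.70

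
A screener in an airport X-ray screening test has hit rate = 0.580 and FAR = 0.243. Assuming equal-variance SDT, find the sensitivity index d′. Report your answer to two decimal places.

z(H) = 0.202
z(FA) = -0.697
d' = z(H) − z(FA) = 0.202 − (-0.697) = 0.899

d′ = 0.90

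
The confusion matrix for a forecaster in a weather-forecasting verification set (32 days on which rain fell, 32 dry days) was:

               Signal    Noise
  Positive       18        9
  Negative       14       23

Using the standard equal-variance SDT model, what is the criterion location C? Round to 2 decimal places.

C = 0.21

H = 18/32 = 0.5625
FA = 9/32 = 0.2812
z(H) = z(0.5625) = 0.157
z(FA) = z(0.2812) = -0.579
c = −½·[z(H) + z(FA)] = −0.5 × (0.157 + (-0.579)) = 0.211
c > 0: the forecaster has a conservative response bias.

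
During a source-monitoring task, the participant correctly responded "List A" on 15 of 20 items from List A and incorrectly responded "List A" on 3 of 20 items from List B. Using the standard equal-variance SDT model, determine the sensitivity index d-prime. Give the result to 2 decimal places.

d-prime = 1.71

H = 15/20 = 0.7500
FA = 3/20 = 0.1500
Φ⁻¹(H) = 0.674
Φ⁻¹(FA) = -1.036
d' = z(H) − z(FA) = 0.674 − (-1.036) = 1.710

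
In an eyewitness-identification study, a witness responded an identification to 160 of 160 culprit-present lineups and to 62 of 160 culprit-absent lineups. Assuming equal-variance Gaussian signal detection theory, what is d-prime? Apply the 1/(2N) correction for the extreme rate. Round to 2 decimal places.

d-prime = 3.02

The hit rate is 160/160 = 1, so apply the 1/(2N) correction: H → 1 − 1/(2·160) = 0.99687.
z(H) = z(0.99687) = 2.734
z(FA) = z(0.38750) = -0.286
d' = 2.734 − (-0.286) = 3.020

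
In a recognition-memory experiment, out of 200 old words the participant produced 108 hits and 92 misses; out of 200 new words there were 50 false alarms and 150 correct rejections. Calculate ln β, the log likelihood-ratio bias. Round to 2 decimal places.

H = 108/200 = 0.5400
FA = 50/200 = 0.2500
z(0.5400) = 0.100, z(0.2500) = -0.674
ln β = −½·[z(H)² − z(FA)²] = −0.5 × (0.010 − 0.454) = 0.222

ln β = 0.22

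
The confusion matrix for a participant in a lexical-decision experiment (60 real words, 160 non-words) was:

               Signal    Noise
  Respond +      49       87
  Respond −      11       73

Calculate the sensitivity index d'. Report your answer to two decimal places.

H = 49/60 = 0.8167
FA = 87/160 = 0.5437
Φ⁻¹(H) = 0.9029
Φ⁻¹(FA) = 0.1098
d' = z(H) − z(FA) = 0.9029 − 0.1098 = 0.7931

d' = 0.79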